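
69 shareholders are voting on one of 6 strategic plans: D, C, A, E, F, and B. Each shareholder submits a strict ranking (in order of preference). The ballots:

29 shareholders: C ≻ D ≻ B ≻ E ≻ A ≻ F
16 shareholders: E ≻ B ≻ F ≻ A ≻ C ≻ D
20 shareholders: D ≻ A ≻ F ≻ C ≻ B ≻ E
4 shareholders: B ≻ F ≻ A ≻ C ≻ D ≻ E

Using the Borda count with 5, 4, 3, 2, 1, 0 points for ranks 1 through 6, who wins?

D

D: 29·4 + 16·0 + 20·5 + 4·1 = 220
C: 29·5 + 16·1 + 20·2 + 4·2 = 209
A: 29·1 + 16·2 + 20·4 + 4·3 = 153
E: 29·2 + 16·5 + 20·0 + 4·0 = 138
F: 29·0 + 16·3 + 20·3 + 4·4 = 124
B: 29·3 + 16·4 + 20·1 + 4·5 = 191
D has the highest Borda score (220).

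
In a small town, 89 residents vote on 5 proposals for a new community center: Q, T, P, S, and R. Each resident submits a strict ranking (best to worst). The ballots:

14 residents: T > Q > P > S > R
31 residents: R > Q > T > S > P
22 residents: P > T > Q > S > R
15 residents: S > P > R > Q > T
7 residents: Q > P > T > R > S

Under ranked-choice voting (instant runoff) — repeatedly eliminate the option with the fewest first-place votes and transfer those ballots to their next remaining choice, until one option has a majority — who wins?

P

Round 1: Q 7, T 14, P 22, S 15, R 31. Eliminate Q.
Round 2: T 14, P 29, S 15, R 31. Eliminate T.
Round 3: P 43, S 15, R 31. Eliminate S.
Round 4: P 58, R 31. P has a majority.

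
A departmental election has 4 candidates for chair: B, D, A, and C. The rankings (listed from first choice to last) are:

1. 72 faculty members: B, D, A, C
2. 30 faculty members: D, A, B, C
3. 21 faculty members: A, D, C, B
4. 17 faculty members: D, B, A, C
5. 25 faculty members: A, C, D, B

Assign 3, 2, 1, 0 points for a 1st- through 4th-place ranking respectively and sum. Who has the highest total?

B: 72·3 + 30·1 + 21·0 + 17·2 + 25·0 = 280
D: 72·2 + 30·3 + 21·2 + 17·3 + 25·1 = 352
A: 72·1 + 30·2 + 21·3 + 17·1 + 25·3 = 287
C: 72·0 + 30·0 + 21·1 + 17·0 + 25·2 = 71
D has the highest Borda score (352).

D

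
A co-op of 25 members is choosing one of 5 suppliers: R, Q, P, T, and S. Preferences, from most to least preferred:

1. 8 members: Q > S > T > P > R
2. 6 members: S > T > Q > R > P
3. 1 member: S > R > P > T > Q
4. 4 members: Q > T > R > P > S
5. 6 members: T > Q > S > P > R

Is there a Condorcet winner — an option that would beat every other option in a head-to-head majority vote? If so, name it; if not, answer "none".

none

Checking pairwise contests:
Q beats R 24–1.
T beats Q 13–12.
Q beats P 24–1.
S beats T 15–10.
Q beats S 18–7.
Every option loses at least one head-to-head, so there is no Condorcet winner.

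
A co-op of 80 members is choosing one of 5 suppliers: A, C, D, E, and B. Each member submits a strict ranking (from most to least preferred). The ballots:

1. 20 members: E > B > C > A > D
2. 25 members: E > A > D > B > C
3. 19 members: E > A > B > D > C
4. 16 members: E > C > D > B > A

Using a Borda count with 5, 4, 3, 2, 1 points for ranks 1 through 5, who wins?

E

A: 20·2 + 25·4 + 19·4 + 16·1 = 232
C: 20·3 + 25·1 + 19·1 + 16·4 = 168
D: 20·1 + 25·3 + 19·2 + 16·3 = 181
E: 20·5 + 25·5 + 19·5 + 16·5 = 400
B: 20·4 + 25·2 + 19·3 + 16·2 = 219
E has the highest Borda score (400).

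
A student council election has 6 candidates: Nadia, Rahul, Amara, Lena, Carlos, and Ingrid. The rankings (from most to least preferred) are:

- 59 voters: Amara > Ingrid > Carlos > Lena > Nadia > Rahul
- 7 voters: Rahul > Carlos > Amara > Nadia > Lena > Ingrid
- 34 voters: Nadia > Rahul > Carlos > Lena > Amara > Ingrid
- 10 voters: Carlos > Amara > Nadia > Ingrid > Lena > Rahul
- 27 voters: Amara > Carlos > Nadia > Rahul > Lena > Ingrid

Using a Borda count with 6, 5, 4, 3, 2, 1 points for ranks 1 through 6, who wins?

Amara

Nadia: 59·2 + 7·3 + 34·6 + 10·4 + 27·4 = 491
Rahul: 59·1 + 7·6 + 34·5 + 10·1 + 27·3 = 362
Amara: 59·6 + 7·4 + 34·2 + 10·5 + 27·6 = 662
Lena: 59·3 + 7·2 + 34·3 + 10·2 + 27·2 = 367
Carlos: 59·4 + 7·5 + 34·4 + 10·6 + 27·5 = 602
Ingrid: 59·5 + 7·1 + 34·1 + 10·3 + 27·1 = 393
Amara has the highest Borda score (662).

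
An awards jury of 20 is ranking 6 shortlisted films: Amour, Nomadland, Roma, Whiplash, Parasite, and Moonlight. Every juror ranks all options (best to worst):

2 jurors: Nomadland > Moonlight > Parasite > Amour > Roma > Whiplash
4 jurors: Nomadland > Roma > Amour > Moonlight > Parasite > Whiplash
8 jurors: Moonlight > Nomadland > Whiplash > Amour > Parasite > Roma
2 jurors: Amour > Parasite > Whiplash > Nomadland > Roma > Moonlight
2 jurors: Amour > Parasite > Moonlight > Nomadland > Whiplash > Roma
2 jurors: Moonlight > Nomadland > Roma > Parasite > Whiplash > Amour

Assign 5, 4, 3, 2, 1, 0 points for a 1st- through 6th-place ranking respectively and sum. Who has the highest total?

Nomadland

Amour: 2·2 + 4·3 + 8·2 + 2·5 + 2·5 + 2·0 = 52
Nomadland: 2·5 + 4·5 + 8·4 + 2·2 + 2·2 + 2·4 = 78
Roma: 2·1 + 4·4 + 8·0 + 2·1 + 2·0 + 2·3 = 26
Whiplash: 2·0 + 4·0 + 8·3 + 2·3 + 2·1 + 2·1 = 34
Parasite: 2·3 + 4·1 + 8·1 + 2·4 + 2·4 + 2·2 = 38
Moonlight: 2·4 + 4·2 + 8·5 + 2·0 + 2·3 + 2·5 = 72
Nomadland has the highest Borda score (78).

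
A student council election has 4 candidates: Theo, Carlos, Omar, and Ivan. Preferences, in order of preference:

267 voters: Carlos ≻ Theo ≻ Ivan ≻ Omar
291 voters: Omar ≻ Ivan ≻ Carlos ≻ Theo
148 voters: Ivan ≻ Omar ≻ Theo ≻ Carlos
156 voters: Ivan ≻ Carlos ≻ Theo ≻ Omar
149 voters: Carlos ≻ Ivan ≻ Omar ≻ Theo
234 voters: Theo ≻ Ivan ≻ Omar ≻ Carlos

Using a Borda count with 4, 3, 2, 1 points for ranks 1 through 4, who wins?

Theo: 267·3 + 291·1 + 148·2 + 156·2 + 149·1 + 234·4 = 2785
Carlos: 267·4 + 291·2 + 148·1 + 156·3 + 149·4 + 234·1 = 3096
Omar: 267·1 + 291·4 + 148·3 + 156·1 + 149·2 + 234·2 = 2797
Ivan: 267·2 + 291·3 + 148·4 + 156·4 + 149·3 + 234·3 = 3772
Ivan has the highest Borda score (3772).

Ivan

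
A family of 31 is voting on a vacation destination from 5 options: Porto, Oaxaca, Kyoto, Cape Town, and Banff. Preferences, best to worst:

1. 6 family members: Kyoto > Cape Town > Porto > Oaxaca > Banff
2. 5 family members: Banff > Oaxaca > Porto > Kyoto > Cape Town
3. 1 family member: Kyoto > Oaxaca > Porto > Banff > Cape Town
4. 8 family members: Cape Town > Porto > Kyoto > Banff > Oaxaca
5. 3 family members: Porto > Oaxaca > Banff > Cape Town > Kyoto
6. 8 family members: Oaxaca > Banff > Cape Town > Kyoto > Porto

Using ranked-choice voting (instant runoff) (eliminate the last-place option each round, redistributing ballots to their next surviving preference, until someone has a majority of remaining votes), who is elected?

Oaxaca

Round 1: Porto 3, Oaxaca 8, Kyoto 7, Cape Town 8, Banff 5. Eliminate Porto.
Round 2: Oaxaca 11, Kyoto 7, Cape Town 8, Banff 5. Eliminate Banff.
Round 3: Oaxaca 16, Kyoto 7, Cape Town 8. Oaxaca has a majority.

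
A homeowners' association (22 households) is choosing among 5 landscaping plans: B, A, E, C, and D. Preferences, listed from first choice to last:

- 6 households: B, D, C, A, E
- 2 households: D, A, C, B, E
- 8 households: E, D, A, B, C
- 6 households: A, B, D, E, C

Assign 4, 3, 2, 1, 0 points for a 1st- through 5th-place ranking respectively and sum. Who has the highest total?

B: 6·4 + 2·1 + 8·1 + 6·3 = 52
A: 6·1 + 2·3 + 8·2 + 6·4 = 52
E: 6·0 + 2·0 + 8·4 + 6·1 = 38
C: 6·2 + 2·2 + 8·0 + 6·0 = 16
D: 6·3 + 2·4 + 8·3 + 6·2 = 62
D has the highest Borda score (62).

D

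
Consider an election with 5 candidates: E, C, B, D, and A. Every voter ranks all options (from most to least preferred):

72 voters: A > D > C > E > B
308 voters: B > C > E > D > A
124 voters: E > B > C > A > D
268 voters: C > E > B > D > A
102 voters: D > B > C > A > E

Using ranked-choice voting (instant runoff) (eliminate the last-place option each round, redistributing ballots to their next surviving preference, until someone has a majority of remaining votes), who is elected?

B

Round 1: E 124, C 268, B 308, D 102, A 72. Eliminate A.
Round 2: E 124, C 268, B 308, D 174. Eliminate E.
Round 3: C 268, B 432, D 174. Eliminate D.
Round 4: C 340, B 534. B has a majority.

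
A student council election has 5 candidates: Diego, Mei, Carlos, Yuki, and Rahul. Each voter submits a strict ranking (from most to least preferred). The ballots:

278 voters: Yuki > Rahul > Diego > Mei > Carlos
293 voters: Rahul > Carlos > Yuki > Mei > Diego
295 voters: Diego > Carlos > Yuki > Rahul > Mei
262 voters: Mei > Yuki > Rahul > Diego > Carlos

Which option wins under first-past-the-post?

First-place votes: Diego 295, Mei 262, Carlos 0, Yuki 278, Rahul 293.
Diego has the most first-place votes.

Diego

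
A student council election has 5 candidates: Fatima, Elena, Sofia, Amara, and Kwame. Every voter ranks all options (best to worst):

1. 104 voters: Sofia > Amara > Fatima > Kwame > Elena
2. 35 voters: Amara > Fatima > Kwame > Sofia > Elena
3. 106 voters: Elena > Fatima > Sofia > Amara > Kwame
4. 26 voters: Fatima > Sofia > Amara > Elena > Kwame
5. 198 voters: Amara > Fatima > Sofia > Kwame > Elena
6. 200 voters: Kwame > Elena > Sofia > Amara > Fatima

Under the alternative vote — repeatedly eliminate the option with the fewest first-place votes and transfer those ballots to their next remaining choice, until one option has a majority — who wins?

Sofia

Round 1: Fatima 26, Elena 106, Sofia 104, Amara 233, Kwame 200. Eliminate Fatima.
Round 2: Elena 106, Sofia 130, Amara 233, Kwame 200. Eliminate Elena.
Round 3: Sofia 236, Amara 233, Kwame 200. Eliminate Kwame.
Round 4: Sofia 436, Amara 233. Sofia has a majority.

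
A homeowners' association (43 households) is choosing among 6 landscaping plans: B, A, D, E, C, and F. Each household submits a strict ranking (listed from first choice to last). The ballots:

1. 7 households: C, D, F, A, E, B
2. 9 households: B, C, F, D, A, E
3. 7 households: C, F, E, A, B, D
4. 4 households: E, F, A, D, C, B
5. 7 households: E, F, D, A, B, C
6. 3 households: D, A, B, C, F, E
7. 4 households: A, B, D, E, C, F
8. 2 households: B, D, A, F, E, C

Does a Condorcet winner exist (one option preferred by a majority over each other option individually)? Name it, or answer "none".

Checking pairwise contests:
A beats B 32–11.
D beats A 28–15.
B beats D 22–21.
A beats E 25–18.
B beats C 25–18.
C beats F 30–13.
Every option loses at least one head-to-head, so there is no Condorcet winner.

none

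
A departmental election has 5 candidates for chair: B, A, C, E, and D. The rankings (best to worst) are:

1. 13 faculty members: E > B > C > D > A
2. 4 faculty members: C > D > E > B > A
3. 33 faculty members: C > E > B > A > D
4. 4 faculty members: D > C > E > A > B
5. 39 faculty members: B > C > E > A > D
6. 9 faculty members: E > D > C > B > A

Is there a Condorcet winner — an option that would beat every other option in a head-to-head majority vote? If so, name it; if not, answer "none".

Checking pairwise contests:
E beats B 63–39.
B beats A 98–4.
B beats C 52–50.
C beats E 80–22.
B beats D 85–17.
Every option loses at least one head-to-head, so there is no Condorcet winner.

none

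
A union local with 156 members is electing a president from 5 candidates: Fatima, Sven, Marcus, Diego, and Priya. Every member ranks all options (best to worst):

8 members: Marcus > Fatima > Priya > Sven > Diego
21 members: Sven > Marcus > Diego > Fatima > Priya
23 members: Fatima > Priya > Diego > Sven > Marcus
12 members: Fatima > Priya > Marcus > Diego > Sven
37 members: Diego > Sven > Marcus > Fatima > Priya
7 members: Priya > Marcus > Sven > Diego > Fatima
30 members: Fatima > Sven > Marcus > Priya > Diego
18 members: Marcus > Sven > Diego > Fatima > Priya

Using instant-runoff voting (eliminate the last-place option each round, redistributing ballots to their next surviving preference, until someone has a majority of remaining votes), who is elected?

Round 1: Fatima 65, Sven 21, Marcus 26, Diego 37, Priya 7. Eliminate Priya.
Round 2: Fatima 65, Sven 21, Marcus 33, Diego 37. Eliminate Sven.
Round 3: Fatima 65, Marcus 54, Diego 37. Eliminate Diego.
Round 4: Fatima 65, Marcus 91. Marcus has a majority.

Marcus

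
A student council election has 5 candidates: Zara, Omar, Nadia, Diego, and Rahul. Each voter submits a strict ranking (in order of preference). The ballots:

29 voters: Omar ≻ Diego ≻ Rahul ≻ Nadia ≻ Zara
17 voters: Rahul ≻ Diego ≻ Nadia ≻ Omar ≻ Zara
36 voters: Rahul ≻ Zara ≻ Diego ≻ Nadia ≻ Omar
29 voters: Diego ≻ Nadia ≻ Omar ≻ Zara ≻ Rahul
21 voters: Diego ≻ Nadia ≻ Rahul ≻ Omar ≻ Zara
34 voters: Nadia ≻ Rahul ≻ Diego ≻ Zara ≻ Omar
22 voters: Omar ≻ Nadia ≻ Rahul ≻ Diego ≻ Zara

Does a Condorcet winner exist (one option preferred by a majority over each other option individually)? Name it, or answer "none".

Checking pairwise contests:
Omar beats Zara 118–70.
Nadia beats Omar 137–51.
Diego beats Nadia 132–56.
Rahul beats Diego 109–79.
Nadia beats Rahul 106–82.
Every option loses at least one head-to-head, so there is no Condorcet winner.

none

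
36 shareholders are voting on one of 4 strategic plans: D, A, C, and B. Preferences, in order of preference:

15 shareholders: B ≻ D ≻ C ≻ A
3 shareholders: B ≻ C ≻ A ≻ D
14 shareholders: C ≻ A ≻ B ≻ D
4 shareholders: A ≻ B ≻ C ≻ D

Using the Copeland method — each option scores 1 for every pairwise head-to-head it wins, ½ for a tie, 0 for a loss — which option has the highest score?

D: loses to A, C, and B → score 0.
A: beats D; ties B; loses to C → score 1.5.
C: beats D and A; loses to B → score 2.
B: beats D and C; ties A → score 2.5.
B has the best pairwise record.

B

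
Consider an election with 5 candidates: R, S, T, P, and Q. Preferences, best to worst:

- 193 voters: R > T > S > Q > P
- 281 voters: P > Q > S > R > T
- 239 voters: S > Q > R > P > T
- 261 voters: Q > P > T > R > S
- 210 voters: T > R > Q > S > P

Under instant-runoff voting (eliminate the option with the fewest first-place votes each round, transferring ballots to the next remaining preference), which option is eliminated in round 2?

S

Round 1: R 193, S 239, T 210, P 281, Q 261. Eliminate R.
Round 2: S 239, T 403, P 281, Q 261. Eliminate S.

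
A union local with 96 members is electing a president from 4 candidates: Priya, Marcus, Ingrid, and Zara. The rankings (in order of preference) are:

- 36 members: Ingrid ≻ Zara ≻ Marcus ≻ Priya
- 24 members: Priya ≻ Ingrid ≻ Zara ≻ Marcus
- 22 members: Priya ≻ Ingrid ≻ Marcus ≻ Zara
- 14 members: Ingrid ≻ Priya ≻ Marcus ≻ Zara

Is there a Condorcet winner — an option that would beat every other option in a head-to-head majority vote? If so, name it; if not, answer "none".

Ingrid

Ingrid vs Priya: 50–46 for Ingrid.
Ingrid vs Marcus: 96–0 for Ingrid.
Ingrid vs Zara: 96–0 for Ingrid.
Ingrid beats every other option head-to-head.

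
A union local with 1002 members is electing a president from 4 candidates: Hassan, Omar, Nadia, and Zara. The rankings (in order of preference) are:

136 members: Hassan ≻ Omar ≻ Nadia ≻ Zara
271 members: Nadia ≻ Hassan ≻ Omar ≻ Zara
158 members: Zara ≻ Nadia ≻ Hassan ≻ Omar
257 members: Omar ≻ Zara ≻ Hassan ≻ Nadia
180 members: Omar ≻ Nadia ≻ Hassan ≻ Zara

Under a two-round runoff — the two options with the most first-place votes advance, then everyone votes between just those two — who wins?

Round 1 first-place votes: Hassan 136, Omar 437, Nadia 271, Zara 158.
Omar and Nadia advance.
Runoff: Omar is preferred to Nadia by 573 voters; Nadia by 429.
Omar wins the runoff.

Omar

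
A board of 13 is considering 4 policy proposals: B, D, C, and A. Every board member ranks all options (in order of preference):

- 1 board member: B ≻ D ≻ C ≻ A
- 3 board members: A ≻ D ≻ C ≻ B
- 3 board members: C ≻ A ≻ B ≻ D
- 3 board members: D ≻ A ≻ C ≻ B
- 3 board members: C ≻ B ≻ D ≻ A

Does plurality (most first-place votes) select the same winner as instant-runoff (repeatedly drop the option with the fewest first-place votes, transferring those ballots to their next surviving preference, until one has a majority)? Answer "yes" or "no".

no

Plurality — first-place votes: B 1, D 3, C 6, A 3. Winner: C.
Instant-runoff — R1 B 1, D 3, C 6, A 3 (B out); R2 D 4, C 6, A 3 (A out); R3 D 7, C 6 (D winner). Winner: D.
The two methods disagree.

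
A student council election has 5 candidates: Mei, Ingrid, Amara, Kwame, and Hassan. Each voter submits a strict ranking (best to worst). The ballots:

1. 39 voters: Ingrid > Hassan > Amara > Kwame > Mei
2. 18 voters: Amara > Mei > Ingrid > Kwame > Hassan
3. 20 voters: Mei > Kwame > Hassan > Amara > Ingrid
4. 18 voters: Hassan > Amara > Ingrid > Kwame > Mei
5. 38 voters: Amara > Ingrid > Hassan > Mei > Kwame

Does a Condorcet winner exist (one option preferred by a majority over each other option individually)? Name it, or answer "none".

Checking pairwise contests:
Ingrid beats Mei 95–38.
Amara beats Ingrid 94–39.
Hassan beats Amara 77–56.
Mei beats Kwame 76–57.
Ingrid beats Hassan 95–38.
Every option loses at least one head-to-head, so there is no Condorcet winner.

none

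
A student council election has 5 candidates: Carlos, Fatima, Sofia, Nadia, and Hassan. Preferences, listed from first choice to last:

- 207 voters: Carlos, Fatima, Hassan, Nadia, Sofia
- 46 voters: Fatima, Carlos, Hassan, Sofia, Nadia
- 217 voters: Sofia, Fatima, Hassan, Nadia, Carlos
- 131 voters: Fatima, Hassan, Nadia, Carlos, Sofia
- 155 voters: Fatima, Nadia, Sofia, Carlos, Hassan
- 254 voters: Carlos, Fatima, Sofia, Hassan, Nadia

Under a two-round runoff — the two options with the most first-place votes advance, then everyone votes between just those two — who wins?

Round 1 first-place votes: Carlos 461, Fatima 332, Sofia 217, Nadia 0, Hassan 0.
Carlos and Fatima advance.
Runoff: Carlos is preferred to Fatima by 461 voters; Fatima by 549.
Fatima wins the runoff.

Fatima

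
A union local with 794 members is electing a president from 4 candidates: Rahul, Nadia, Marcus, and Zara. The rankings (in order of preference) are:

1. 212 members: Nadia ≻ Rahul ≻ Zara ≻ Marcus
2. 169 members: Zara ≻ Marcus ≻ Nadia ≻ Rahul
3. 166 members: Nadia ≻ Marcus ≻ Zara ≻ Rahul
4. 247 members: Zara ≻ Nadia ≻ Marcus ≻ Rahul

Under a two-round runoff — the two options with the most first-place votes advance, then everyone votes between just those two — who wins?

Round 1 first-place votes: Rahul 0, Nadia 378, Marcus 0, Zara 416.
Zara and Nadia advance.
Runoff: Zara is preferred to Nadia by 416 voters; Nadia by 378.
Zara wins the runoff.

Zara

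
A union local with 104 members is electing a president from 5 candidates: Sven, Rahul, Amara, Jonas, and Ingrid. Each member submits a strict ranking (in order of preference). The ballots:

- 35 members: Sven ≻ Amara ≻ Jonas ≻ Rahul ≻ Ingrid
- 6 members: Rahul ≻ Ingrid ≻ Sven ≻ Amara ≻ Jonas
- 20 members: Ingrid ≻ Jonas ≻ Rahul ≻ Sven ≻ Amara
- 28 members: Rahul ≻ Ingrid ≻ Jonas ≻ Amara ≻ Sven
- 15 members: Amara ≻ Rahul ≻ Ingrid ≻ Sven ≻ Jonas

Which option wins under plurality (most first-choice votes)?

Sven

First-place votes: Sven 35, Rahul 34, Amara 15, Jonas 0, Ingrid 20.
Sven has the most first-place votes.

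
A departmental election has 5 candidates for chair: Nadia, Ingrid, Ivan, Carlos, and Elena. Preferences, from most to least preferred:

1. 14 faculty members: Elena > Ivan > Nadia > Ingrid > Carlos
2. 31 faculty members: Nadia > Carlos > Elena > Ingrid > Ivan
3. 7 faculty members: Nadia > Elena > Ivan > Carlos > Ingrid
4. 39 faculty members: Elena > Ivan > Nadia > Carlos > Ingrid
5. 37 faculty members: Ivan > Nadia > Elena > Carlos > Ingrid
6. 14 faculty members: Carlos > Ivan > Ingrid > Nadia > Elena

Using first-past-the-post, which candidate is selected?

Elena

First-place votes: Nadia 38, Ingrid 0, Ivan 37, Carlos 14, Elena 53.
Elena has the most first-place votes.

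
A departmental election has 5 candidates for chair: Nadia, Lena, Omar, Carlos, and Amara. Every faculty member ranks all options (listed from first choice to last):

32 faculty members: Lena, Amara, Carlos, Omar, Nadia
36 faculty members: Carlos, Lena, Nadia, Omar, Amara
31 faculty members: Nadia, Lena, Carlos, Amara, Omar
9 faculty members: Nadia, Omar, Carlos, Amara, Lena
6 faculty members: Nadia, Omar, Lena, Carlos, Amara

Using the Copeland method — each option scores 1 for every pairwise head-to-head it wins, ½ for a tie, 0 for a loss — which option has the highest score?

Lena

Nadia: beats Omar and Amara; loses to Lena and Carlos → score 2.
Lena: beats Nadia, Omar, Carlos, and Amara → score 4.
Omar: loses to Nadia, Lena, Carlos, and Amara → score 0.
Carlos: beats Nadia, Omar, and Amara; loses to Lena → score 3.
Amara: beats Omar; loses to Nadia, Lena, and Carlos → score 1.
Lena has the best pairwise record.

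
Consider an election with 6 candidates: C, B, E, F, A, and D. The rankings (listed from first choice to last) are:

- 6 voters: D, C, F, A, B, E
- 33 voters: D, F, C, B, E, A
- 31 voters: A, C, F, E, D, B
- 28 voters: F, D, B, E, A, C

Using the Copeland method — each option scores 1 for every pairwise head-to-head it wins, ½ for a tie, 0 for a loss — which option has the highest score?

C: beats B and E; loses to F, A, and D → score 2.
B: beats E and A; loses to C, F, and D → score 2.
E: beats A; loses to C, B, F, and D → score 1.
F: beats C, B, E, A, and D → score 5.
A: beats C; loses to B, E, F, and D → score 1.
D: beats C, B, E, and A; loses to F → score 4.
F has the best pairwise record.

F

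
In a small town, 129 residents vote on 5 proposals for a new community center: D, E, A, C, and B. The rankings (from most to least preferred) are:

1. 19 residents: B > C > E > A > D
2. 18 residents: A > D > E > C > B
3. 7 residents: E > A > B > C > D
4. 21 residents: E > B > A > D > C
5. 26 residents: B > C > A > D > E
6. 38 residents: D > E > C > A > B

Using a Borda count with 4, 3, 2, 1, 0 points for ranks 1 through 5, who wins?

D: 19·0 + 18·3 + 7·0 + 21·1 + 26·1 + 38·4 = 253
E: 19·2 + 18·2 + 7·4 + 21·4 + 26·0 + 38·3 = 300
A: 19·1 + 18·4 + 7·3 + 21·2 + 26·2 + 38·1 = 244
C: 19·3 + 18·1 + 7·1 + 21·0 + 26·3 + 38·2 = 236
B: 19·4 + 18·0 + 7·2 + 21·3 + 26·4 + 38·0 = 257
E has the highest Borda score (300).

E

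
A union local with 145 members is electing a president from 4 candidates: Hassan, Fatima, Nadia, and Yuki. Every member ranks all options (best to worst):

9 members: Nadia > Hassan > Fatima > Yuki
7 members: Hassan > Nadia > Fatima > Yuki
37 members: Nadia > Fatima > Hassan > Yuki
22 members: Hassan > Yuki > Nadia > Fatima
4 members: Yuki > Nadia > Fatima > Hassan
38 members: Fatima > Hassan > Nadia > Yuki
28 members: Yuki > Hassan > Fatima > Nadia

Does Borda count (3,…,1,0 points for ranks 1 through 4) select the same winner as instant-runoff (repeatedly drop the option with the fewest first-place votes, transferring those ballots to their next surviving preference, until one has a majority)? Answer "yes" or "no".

no

Borda — scores: Hassan 274, Fatima 236, Nadia 220, Yuki 140. Winner: Hassan.
Instant-runoff — R1 Hassan 29, Fatima 38, Nadia 46, Yuki 32 (Hassan out); R2 Fatima 38, Nadia 53, Yuki 54 (Fatima out); R3 Nadia 91, Yuki 54 (Nadia winner). Winner: Nadia.
The two methods disagree.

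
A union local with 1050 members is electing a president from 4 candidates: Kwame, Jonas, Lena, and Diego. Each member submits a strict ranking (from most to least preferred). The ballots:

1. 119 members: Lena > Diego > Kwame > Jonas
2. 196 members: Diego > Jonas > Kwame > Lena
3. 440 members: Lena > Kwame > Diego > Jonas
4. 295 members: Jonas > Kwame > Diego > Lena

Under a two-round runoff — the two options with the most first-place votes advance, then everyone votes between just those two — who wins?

Lena

Round 1 first-place votes: Kwame 0, Jonas 295, Lena 559, Diego 196.
Lena and Jonas advance.
Runoff: Lena is preferred to Jonas by 559 voters; Jonas by 491.
Lena wins the runoff.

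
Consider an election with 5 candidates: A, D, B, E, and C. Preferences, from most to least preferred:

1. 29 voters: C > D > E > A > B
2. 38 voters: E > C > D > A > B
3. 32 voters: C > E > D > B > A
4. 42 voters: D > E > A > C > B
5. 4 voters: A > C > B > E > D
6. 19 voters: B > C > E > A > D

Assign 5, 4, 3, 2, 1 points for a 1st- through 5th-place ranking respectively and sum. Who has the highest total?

A: 29·2 + 38·2 + 32·1 + 42·3 + 4·5 + 19·2 = 350
D: 29·4 + 38·3 + 32·3 + 42·5 + 4·1 + 19·1 = 559
B: 29·1 + 38·1 + 32·2 + 42·1 + 4·3 + 19·5 = 280
E: 29·3 + 38·5 + 32·4 + 42·4 + 4·2 + 19·3 = 638
C: 29·5 + 38·4 + 32·5 + 42·2 + 4·4 + 19·4 = 633
E has the highest Borda score (638).

E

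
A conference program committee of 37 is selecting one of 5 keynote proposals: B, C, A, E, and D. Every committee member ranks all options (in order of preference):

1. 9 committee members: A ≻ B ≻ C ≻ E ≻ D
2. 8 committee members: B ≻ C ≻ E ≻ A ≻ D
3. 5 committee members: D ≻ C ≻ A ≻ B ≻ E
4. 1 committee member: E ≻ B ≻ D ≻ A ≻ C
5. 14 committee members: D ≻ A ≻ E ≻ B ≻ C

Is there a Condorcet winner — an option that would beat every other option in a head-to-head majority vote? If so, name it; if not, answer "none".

D

D vs B: 19–18 for D.
D vs C: 20–17 for D.
D vs A: 20–17 for D.
D vs E: 19–18 for D.
D beats every other option head-to-head.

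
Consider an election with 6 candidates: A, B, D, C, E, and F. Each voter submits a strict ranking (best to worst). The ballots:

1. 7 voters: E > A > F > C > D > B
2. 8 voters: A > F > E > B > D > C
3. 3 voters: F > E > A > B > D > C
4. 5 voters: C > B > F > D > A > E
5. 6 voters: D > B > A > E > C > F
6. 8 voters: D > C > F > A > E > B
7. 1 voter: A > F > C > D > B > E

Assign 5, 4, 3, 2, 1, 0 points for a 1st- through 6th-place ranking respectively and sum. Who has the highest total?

A: 7·4 + 8·5 + 3·3 + 5·1 + 6·3 + 8·2 + 1·5 = 121
B: 7·0 + 8·2 + 3·2 + 5·4 + 6·4 + 8·0 + 1·1 = 67
D: 7·1 + 8·1 + 3·1 + 5·2 + 6·5 + 8·5 + 1·2 = 100
C: 7·2 + 8·0 + 3·0 + 5·5 + 6·1 + 8·4 + 1·3 = 80
E: 7·5 + 8·3 + 3·4 + 5·0 + 6·2 + 8·1 + 1·0 = 91
F: 7·3 + 8·4 + 3·5 + 5·3 + 6·0 + 8·3 + 1·4 = 111
A has the highest Borda score (121).

A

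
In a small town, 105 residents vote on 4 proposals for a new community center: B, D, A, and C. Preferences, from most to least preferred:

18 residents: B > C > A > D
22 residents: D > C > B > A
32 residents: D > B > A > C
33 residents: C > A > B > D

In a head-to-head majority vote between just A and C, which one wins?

C

Voters preferring A to C: 32; preferring C to A: 73.
C wins the head-to-head.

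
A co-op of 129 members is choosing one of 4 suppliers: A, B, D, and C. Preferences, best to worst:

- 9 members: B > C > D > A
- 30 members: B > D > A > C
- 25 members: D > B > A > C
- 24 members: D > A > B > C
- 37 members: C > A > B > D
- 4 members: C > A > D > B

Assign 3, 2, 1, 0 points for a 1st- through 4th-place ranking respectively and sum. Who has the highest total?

B

A: 9·0 + 30·1 + 25·1 + 24·2 + 37·2 + 4·2 = 185
B: 9·3 + 30·3 + 25·2 + 24·1 + 37·1 + 4·0 = 228
D: 9·1 + 30·2 + 25·3 + 24·3 + 37·0 + 4·1 = 220
C: 9·2 + 30·0 + 25·0 + 24·0 + 37·3 + 4·3 = 141
B has the highest Borda score (228).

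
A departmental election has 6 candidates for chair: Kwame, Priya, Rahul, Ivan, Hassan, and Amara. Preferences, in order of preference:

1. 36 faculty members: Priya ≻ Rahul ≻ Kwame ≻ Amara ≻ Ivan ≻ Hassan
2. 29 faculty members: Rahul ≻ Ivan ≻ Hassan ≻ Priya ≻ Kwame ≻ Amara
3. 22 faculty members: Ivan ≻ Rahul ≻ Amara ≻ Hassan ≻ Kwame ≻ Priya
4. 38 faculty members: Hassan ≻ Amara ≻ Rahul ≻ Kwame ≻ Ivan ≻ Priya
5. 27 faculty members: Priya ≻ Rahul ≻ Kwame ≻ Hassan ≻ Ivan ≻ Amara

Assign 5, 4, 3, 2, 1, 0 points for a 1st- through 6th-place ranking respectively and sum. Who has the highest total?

Rahul

Kwame: 36·3 + 29·1 + 22·1 + 38·2 + 27·3 = 316
Priya: 36·5 + 29·2 + 22·0 + 38·0 + 27·5 = 373
Rahul: 36·4 + 29·5 + 22·4 + 38·3 + 27·4 = 599
Ivan: 36·1 + 29·4 + 22·5 + 38·1 + 27·1 = 327
Hassan: 36·0 + 29·3 + 22·2 + 38·5 + 27·2 = 375
Amara: 36·2 + 29·0 + 22·3 + 38·4 + 27·0 = 290
Rahul has the highest Borda score (599).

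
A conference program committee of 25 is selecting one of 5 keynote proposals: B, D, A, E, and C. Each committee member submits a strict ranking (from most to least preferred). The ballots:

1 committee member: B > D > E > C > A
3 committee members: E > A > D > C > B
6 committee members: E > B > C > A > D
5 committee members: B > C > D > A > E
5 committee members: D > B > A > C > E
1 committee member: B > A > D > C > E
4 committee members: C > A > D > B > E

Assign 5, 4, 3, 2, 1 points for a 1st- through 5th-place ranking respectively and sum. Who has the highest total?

B

B: 1·5 + 3·1 + 6·4 + 5·5 + 5·4 + 1·5 + 4·2 = 90
D: 1·4 + 3·3 + 6·1 + 5·3 + 5·5 + 1·3 + 4·3 = 74
A: 1·1 + 3·4 + 6·2 + 5·2 + 5·3 + 1·4 + 4·4 = 70
E: 1·3 + 3·5 + 6·5 + 5·1 + 5·1 + 1·1 + 4·1 = 63
C: 1·2 + 3·2 + 6·3 + 5·4 + 5·2 + 1·2 + 4·5 = 78
B has the highest Borda score (90).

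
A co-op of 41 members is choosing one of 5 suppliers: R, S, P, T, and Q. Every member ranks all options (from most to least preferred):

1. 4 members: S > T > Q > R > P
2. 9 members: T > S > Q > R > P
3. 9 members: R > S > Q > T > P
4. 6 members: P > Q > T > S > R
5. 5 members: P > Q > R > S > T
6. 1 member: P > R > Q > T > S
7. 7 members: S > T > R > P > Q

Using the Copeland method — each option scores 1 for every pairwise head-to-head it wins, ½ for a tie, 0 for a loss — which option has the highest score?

S

R: beats P; loses to S, T, and Q → score 1.
S: beats R, P, T, and Q → score 4.
P: loses to R, S, T, and Q → score 0.
T: beats R and P; loses to S and Q → score 2.
Q: beats R, P, and T; loses to S → score 3.
S has the best pairwise record.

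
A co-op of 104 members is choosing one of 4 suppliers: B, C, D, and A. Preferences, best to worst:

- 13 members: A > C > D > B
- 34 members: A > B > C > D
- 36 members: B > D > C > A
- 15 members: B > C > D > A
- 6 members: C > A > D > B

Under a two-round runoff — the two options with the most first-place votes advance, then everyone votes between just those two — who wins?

A

Round 1 first-place votes: B 51, C 6, D 0, A 47.
B and A advance.
Runoff: B is preferred to A by 51 voters; A by 53.
A wins the runoff.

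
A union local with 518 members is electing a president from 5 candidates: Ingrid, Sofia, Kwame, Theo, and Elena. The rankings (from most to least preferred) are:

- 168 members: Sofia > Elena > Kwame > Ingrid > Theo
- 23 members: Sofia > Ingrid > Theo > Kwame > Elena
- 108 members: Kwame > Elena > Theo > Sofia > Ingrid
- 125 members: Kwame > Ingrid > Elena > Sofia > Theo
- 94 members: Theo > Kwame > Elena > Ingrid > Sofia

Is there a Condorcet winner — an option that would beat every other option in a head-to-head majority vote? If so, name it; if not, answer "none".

Kwame vs Ingrid: 495–23 for Kwame.
Kwame vs Sofia: 327–191 for Kwame.
Kwame vs Theo: 401–117 for Kwame.
Kwame vs Elena: 350–168 for Kwame.
Kwame beats every other option head-to-head.

Kwame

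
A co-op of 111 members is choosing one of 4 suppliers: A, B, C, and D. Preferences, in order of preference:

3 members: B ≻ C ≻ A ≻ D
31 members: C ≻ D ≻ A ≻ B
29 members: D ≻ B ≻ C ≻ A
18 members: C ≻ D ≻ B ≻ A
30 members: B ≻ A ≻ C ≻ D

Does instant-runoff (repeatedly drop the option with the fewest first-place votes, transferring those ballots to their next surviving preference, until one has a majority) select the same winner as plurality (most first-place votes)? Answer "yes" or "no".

Instant-runoff — R1 A 0, B 33, C 49, D 29 (A out); R2 B 33, C 49, D 29 (D out); R3 B 62, C 49 (B winner). Winner: B.
Plurality — first-place votes: A 0, B 33, C 49, D 29. Winner: C.
The two methods disagree.

no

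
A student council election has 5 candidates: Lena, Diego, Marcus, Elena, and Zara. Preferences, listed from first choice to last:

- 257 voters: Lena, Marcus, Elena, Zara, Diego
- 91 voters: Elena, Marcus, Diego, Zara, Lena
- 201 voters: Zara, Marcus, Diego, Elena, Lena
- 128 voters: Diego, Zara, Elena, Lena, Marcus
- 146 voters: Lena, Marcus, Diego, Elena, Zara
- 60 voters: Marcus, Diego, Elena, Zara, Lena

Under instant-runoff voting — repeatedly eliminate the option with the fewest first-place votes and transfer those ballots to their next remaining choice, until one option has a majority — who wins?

Diego

Round 1: Lena 403, Diego 128, Marcus 60, Elena 91, Zara 201. Eliminate Marcus.
Round 2: Lena 403, Diego 188, Elena 91, Zara 201. Eliminate Elena.
Round 3: Lena 403, Diego 279, Zara 201. Eliminate Zara.
Round 4: Lena 403, Diego 480. Diego has a majority.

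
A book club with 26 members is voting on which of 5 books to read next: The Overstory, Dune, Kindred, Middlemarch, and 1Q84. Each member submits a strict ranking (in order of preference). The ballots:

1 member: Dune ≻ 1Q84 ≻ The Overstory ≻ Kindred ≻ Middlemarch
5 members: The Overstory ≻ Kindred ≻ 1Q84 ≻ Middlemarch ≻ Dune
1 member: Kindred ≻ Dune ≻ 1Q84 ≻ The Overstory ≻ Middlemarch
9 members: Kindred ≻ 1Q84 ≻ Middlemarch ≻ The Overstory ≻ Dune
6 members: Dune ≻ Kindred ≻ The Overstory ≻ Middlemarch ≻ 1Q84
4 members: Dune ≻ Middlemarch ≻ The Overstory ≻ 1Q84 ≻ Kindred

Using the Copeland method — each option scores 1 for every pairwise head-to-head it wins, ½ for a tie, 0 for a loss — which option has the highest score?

Kindred

The Overstory: beats Dune and 1Q84; ties Middlemarch; loses to Kindred → score 2.5.
Dune: loses to The Overstory, Kindred, Middlemarch, and 1Q84 → score 0.
Kindred: beats The Overstory, Dune, Middlemarch, and 1Q84 → score 4.
Middlemarch: beats Dune; ties The Overstory; loses to Kindred and 1Q84 → score 1.5.
1Q84: beats Dune and Middlemarch; loses to The Overstory and Kindred → score 2.
Kindred has the best pairwise record.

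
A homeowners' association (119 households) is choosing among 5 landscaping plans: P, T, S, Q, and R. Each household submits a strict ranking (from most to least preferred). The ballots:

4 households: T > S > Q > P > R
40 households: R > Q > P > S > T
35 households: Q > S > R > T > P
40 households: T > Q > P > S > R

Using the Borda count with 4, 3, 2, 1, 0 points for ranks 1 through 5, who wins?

P: 4·1 + 40·2 + 35·0 + 40·2 = 164
T: 4·4 + 40·0 + 35·1 + 40·4 = 211
S: 4·3 + 40·1 + 35·3 + 40·1 = 197
Q: 4·2 + 40·3 + 35·4 + 40·3 = 388
R: 4·0 + 40·4 + 35·2 + 40·0 = 230
Q has the highest Borda score (388).

Q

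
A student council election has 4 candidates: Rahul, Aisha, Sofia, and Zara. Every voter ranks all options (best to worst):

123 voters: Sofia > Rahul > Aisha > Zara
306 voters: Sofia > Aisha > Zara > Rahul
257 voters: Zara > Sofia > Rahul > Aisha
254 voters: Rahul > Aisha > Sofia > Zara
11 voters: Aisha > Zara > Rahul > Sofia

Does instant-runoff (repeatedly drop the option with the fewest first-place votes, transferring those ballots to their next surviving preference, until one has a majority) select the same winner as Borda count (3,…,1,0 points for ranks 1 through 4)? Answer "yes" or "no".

yes

Instant-runoff — R1 Rahul 254, Aisha 11, Sofia 429, Zara 257 (Aisha out); R2 Rahul 254, Sofia 429, Zara 268 (Rahul out); R3 Sofia 683, Zara 268 (Sofia winner). Winner: Sofia.
Borda — scores: Rahul 1276, Aisha 1276, Sofia 2055, Zara 1099. Winner: Sofia.
The two methods agree.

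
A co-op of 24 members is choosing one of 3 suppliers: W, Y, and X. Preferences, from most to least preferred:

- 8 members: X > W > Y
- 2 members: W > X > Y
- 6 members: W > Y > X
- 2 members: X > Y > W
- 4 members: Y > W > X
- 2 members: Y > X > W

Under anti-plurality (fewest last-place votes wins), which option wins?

W

Last-place votes: W 4, Y 10, X 10.
W is ranked last by the fewest voters, so W wins.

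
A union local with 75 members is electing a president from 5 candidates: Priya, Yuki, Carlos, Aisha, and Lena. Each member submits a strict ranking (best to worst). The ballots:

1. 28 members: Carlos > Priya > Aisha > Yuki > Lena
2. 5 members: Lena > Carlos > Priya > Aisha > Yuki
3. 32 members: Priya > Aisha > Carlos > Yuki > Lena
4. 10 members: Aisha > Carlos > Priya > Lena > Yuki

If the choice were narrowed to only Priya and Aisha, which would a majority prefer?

Voters preferring Priya to Aisha: 65; preferring Aisha to Priya: 10.
Priya wins the head-to-head.

Priya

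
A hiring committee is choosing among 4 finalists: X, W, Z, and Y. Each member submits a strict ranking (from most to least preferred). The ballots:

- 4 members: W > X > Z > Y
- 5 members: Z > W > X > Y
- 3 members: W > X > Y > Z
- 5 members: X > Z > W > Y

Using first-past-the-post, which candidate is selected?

W

First-place votes: X 5, W 7, Z 5, Y 0.
W has the most first-place votes.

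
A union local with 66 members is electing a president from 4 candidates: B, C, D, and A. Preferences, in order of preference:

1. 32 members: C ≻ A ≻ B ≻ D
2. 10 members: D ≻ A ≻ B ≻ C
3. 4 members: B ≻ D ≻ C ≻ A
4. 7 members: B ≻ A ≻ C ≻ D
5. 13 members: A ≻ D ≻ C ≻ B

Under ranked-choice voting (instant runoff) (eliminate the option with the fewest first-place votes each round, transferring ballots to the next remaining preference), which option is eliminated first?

D

Round 1: B 11, C 32, D 10, A 13. Eliminate D.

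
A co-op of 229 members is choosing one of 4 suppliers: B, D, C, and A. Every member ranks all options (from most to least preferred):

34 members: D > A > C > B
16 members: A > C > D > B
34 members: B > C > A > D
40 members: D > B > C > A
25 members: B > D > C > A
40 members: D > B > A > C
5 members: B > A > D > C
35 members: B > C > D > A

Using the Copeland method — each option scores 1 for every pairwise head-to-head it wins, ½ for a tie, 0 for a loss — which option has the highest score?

B: beats C and A; loses to D → score 2.
D: beats B, C, and A → score 3.
C: beats A; loses to B and D → score 1.
A: loses to B, D, and C → score 0.
D has the best pairwise record.

D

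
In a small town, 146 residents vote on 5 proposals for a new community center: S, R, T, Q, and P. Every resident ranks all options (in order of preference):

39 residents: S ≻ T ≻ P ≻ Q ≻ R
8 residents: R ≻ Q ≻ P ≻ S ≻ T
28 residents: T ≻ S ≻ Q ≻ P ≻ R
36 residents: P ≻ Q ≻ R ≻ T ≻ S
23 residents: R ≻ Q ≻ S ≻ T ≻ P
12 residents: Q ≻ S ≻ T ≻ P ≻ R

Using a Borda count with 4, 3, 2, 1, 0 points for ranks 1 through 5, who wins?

Q

S: 39·4 + 8·1 + 28·3 + 36·0 + 23·2 + 12·3 = 330
R: 39·0 + 8·4 + 28·0 + 36·2 + 23·4 + 12·0 = 196
T: 39·3 + 8·0 + 28·4 + 36·1 + 23·1 + 12·2 = 312
Q: 39·1 + 8·3 + 28·2 + 36·3 + 23·3 + 12·4 = 344
P: 39·2 + 8·2 + 28·1 + 36·4 + 23·0 + 12·1 = 278
Q has the highest Borda score (344).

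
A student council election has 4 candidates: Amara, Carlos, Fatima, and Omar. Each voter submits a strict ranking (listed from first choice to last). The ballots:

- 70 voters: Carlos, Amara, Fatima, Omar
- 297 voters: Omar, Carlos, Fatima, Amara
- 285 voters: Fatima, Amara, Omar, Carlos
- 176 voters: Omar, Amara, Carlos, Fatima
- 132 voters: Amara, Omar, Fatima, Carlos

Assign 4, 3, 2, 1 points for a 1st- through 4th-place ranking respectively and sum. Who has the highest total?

Amara: 70·3 + 297·1 + 285·3 + 176·3 + 132·4 = 2418
Carlos: 70·4 + 297·3 + 285·1 + 176·2 + 132·1 = 1940
Fatima: 70·2 + 297·2 + 285·4 + 176·1 + 132·2 = 2314
Omar: 70·1 + 297·4 + 285·2 + 176·4 + 132·3 = 2928
Omar has the highest Borda score (2928).

Omar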